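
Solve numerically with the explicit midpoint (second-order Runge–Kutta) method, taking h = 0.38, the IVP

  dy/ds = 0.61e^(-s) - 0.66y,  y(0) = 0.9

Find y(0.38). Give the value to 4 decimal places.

0.8652

Midpoint: k1 = f(s_n, y_n); k2 = f(s_n + h/2, y_n + (h/2)·k1); y_{n+1} = y_n + h·k2.
s=0.000000, y=0.900000:
  k1 = f(0.000000, 0.900000) = 0.016000
  k2 = f(0.190000, 0.903040) = -0.091561
  y ← 0.900000 + 0.38·(-0.091561) = 0.865207
y(0.38) ≈ 0.8652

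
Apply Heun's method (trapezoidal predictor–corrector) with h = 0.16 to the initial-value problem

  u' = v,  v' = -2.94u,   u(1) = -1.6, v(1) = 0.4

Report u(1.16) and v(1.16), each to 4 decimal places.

-1.4758, 1.1376

Heun on (u,v): k1 = f(t_n, state_n); k2 = f(t_n + h, state_n + h·k1); state_{n+1} = state_n + (h/2)·(k1 + k2).
1.000000: (-1.600000, 0.400000)
  k1 = (0.400000, 4.704000)
  predictor → (-1.536000, 1.152640)
  k2 = (1.152640, 4.515840)
  → (-1.475789, 1.137587)
(u(1.16), v(1.16)) ≈ (-1.4758, 1.1376)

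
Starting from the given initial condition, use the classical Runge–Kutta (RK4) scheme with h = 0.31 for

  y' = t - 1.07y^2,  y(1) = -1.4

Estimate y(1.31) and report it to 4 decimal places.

RK4: k1 = f(t_n, y_n); k2 = f(t_n + h/2, y_n + (h/2)·k1); k3 = f(t_n + h/2, y_n + (h/2)·k2); k4 = f(t_n + h, y_n + h·k3); y_{n+1} = y_n + (h/6)·(k1 + 2k2 + 2k3 + k4).
t=1.000000, y=-1.400000:
  k1 = f(1.000000, -1.400000) = -1.097200
  k2 = f(1.155000, -1.570066) = -1.482665
  k3 = f(1.155000, -1.629813) = -1.687231
  k4 = f(1.310000, -1.923042) = -2.646955
  y ← -1.400000 + (0.31/6)·(k1 + 2k2 + 2k3 + k4) = -1.921004
y(1.31) ≈ -1.9210

-1.9210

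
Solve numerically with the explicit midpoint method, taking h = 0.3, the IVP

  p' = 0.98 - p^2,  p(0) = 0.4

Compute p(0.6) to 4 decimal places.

Midpoint: k1 = f(x_n, p_n); k2 = f(x_n + h/2, p_n + (h/2)·k1); p_{n+1} = p_n + h·k2.
x=0.000000, p=0.400000:
  k1 = f(0.000000, 0.400000) = 0.820000
  k2 = f(0.150000, 0.523000) = 0.706471
  p ← 0.400000 + 0.3·0.706471 = 0.611941
x=0.300000, p=0.611941:
  k1 = f(0.300000, 0.611941) = 0.605528
  k2 = f(0.450000, 0.702770) = 0.486114
  p ← 0.611941 + 0.3·0.486114 = 0.757775
p(0.6) ≈ 0.7578

0.7578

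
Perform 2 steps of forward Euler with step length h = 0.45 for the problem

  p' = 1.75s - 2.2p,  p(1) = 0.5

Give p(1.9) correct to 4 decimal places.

1.1498

Euler: p_{n+1} = p_n + h·f(s_n, p_n).
s=1.000000, p=0.500000: f=0.650000 → p ← 0.500000 + 0.45·0.650000 = 0.792500
s=1.450000, p=0.792500: f=0.794000 → p ← 0.792500 + 0.45·0.794000 = 1.149800
p(1.9) ≈ 1.1498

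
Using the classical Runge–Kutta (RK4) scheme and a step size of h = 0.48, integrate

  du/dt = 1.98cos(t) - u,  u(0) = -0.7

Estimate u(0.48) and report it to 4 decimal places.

0.2889

RK4: k1 = f(t_n, u_n); k2 = f(t_n + h/2, u_n + (h/2)·k1); k3 = f(t_n + h/2, u_n + (h/2)·k2); k4 = f(t_n + h, u_n + h·k3); u_{n+1} = u_n + (h/6)·(k1 + 2k2 + 2k3 + k4).
t=0.000000, u=-0.700000:
  k1 = f(0.000000, -0.700000) = 2.680000
  k2 = f(0.240000, -0.056800) = 1.980049
  k3 = f(0.240000, -0.224788) = 2.148037
  k4 = f(0.480000, 0.331058) = 1.425192
  u ← -0.700000 + (0.48/6)·(k1 + 2k2 + 2k3 + k4) = 0.288909
u(0.48) ≈ 0.2889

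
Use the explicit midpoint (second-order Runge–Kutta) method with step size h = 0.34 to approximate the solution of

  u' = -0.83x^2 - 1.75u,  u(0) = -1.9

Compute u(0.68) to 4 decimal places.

Midpoint: k1 = f(x_n, u_n); k2 = f(x_n + h/2, u_n + (h/2)·k1); u_{n+1} = u_n + h·k2.
x=0.000000, u=-1.900000:
  k1 = f(0.000000, -1.900000) = 3.325000
  k2 = f(0.170000, -1.334750) = 2.311825
  u ← -1.900000 + 0.34·2.311825 = -1.113979
x=0.340000, u=-1.113979:
  k1 = f(0.340000, -1.113979) = 1.853516
  k2 = f(0.510000, -0.798882) = 1.182160
  u ← -1.113979 + 0.34·1.182160 = -0.712045
u(0.68) ≈ -0.7120

-0.7120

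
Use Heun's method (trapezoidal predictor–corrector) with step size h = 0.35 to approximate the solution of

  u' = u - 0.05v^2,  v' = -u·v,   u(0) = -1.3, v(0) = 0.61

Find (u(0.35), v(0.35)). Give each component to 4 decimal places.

Heun on (u,v): k1 = f(s_n, state_n); k2 = f(s_n + h, state_n + h·k1); state_{n+1} = state_n + (h/2)·(k1 + k2).
0.000000: (-1.300000, 0.610000)
  k1 = (-1.318605, 0.793000)
  predictor → (-1.761512, 0.887550)
  k2 = (-1.800899, 1.563430)
  → (-1.845913, 1.022375)
(u(0.35), v(0.35)) ≈ (-1.8459, 1.0224)

-1.8459, 1.0224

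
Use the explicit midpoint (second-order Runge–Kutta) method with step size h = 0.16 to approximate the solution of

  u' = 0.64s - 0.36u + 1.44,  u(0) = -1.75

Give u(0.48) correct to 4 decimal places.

Midpoint: k1 = f(s_n, u_n); k2 = f(s_n + h/2, u_n + (h/2)·k1); u_{n+1} = u_n + h·k2.
s=0.000000, u=-1.750000:
  k1 = f(0.000000, -1.750000) = 2.070000
  k2 = f(0.080000, -1.584400) = 2.061584
  u ← -1.750000 + 0.16·2.061584 = -1.420147
s=0.160000, u=-1.420147:
  k1 = f(0.160000, -1.420147) = 2.053653
  k2 = f(0.240000, -1.255854) = 2.045708
  u ← -1.420147 + 0.16·2.045708 = -1.092833
s=0.320000, u=-1.092833:
  k1 = f(0.320000, -1.092833) = 2.038220
  k2 = f(0.400000, -0.929776) = 2.030719
  u ← -1.092833 + 0.16·2.030719 = -0.767918
u(0.48) ≈ -0.7679

-0.7679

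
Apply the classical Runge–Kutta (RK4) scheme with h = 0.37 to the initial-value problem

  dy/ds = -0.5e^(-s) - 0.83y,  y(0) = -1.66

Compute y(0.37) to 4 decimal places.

-1.3530

RK4: k1 = f(s_n, y_n); k2 = f(s_n + h/2, y_n + (h/2)·k1); k3 = f(s_n + h/2, y_n + (h/2)·k2); k4 = f(s_n + h, y_n + h·k3); y_{n+1} = y_n + (h/6)·(k1 + 2k2 + 2k3 + k4).
s=0.000000, y=-1.660000:
  k1 = f(0.000000, -1.660000) = 0.877800
  k2 = f(0.185000, -1.497607) = 0.827462
  k3 = f(0.185000, -1.506920) = 0.835191
  k4 = f(0.370000, -1.350979) = 0.775946
  y ← -1.660000 + (0.37/6)·(k1 + 2k2 + 2k3 + k4) = -1.352959
y(0.37) ≈ -1.3530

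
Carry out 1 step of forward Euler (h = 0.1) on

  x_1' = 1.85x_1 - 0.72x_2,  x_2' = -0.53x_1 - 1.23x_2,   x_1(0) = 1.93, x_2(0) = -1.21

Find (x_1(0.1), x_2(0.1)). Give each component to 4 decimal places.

Euler on (x_1,x_2): x_1_{n+1} = x_1_n + h·x_1', x_2_{n+1} = x_2_n + h·x_2'.
0.000000: (1.930000, -1.210000); f=(4.441700, 0.465400) → (2.374170, -1.163460)
(x_1(0.1), x_2(0.1)) ≈ (2.3742, -1.1635)

2.3742, -1.1635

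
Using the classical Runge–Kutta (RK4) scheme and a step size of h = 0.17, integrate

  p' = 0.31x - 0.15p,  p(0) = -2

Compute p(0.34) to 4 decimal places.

RK4: k1 = f(x_n, p_n); k2 = f(x_n + h/2, p_n + (h/2)·k1); k3 = f(x_n + h/2, p_n + (h/2)·k2); k4 = f(x_n + h, p_n + h·k3); p_{n+1} = p_n + (h/6)·(k1 + 2k2 + 2k3 + k4).
x=0.000000, p=-2.000000:
  k1 = f(0.000000, -2.000000) = 0.300000
  k2 = f(0.085000, -1.974500) = 0.322525
  k3 = f(0.085000, -1.972585) = 0.322238
  k4 = f(0.170000, -1.945220) = 0.344483
  p ← -2.000000 + (0.17/6)·(k1 + 2k2 + 2k3 + k4) = -1.945203
x=0.170000, p=-1.945203:
  k1 = f(0.170000, -1.945203) = 0.344480
  k2 = f(0.255000, -1.915922) = 0.366438
  k3 = f(0.255000, -1.914056) = 0.366158
  k4 = f(0.340000, -1.882956) = 0.387843
  p ← -1.945203 + (0.17/6)·(k1 + 2k2 + 2k3 + k4) = -1.882940
p(0.34) ≈ -1.8829

-1.8829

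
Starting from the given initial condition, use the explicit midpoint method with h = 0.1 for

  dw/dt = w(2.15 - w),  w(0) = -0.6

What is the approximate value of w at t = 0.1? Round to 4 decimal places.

Midpoint: k1 = f(t_n, w_n); k2 = f(t_n + h/2, w_n + (h/2)·k1); w_{n+1} = w_n + h·k2.
t=0.000000, w=-0.600000:
  k1 = f(0.000000, -0.600000) = -1.650000
  k2 = f(0.050000, -0.682500) = -1.933181
  w ← -0.600000 + 0.1·(-1.933181) = -0.793318
w(0.1) ≈ -0.7933

-0.7933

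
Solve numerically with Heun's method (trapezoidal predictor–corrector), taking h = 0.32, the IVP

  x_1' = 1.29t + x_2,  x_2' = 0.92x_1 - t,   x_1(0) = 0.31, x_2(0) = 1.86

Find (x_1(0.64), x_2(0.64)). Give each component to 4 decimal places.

Heun on (x_1,x_2): k1 = f(t_n, state_n); k2 = f(t_n + h, state_n + h·k1); state_{n+1} = state_n + (h/2)·(k1 + k2).
0.000000: (0.310000, 1.860000)
  k1 = (1.860000, 0.285200)
  predictor → (0.905200, 1.951264)
  k2 = (2.364064, 0.512784)
  → (0.985850, 1.987677)
0.320000: (0.985850, 1.987677)
  k1 = (2.400477, 0.586982)
  predictor → (1.754003, 2.175512)
  k2 = (3.001112, 0.973683)
  → (1.850105, 2.237384)
(x_1(0.64), x_2(0.64)) ≈ (1.8501, 2.2374)

1.8501, 2.2374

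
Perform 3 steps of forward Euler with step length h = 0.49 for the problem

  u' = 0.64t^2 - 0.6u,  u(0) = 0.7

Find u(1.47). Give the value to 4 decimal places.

0.6007

Euler: u_{n+1} = u_n + h·f(t_n, u_n).
t=0.000000, u=0.700000: f=-0.420000 → u ← 0.700000 + 0.49·(-0.420000) = 0.494200
t=0.490000, u=0.494200: f=-0.142856 → u ← 0.494200 + 0.49·(-0.142856) = 0.424201
t=0.980000, u=0.424201: f=0.360136 → u ← 0.424201 + 0.49·0.360136 = 0.600667
u(1.47) ≈ 0.6007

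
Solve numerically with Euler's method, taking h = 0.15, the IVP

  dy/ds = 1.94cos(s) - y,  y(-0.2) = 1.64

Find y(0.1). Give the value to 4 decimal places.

Euler: y_{n+1} = y_n + h·f(s_n, y_n).
s=-0.200000, y=1.640000: f=0.261329 → y ← 1.640000 + 0.15·0.261329 = 1.679199
s=-0.050000, y=1.679199: f=0.258376 → y ← 1.679199 + 0.15·0.258376 = 1.717956
y(0.1) ≈ 1.7180

1.7180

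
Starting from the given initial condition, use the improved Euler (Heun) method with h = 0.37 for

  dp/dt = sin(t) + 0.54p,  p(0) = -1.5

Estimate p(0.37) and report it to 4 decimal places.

Heun: k1 = f(t_n, p_n); k2 = f(t_n + h, p_n + h·k1); p_{n+1} = p_n + (h/2)·(k1 + k2).
t=0.000000, p=-1.500000:
  k1 = f(0.000000, -1.500000) = -0.810000
  k2 = f(0.370000, -1.799700) = -0.610223
  p ← -1.500000 + (0.37/2)·(-0.810000 + (-0.610223)) = -1.762741
p(0.37) ≈ -1.7627

-1.7627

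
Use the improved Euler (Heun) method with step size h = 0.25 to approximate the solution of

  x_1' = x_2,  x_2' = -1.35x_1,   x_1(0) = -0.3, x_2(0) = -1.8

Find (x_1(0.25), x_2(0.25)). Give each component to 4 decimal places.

Heun on (x_1,x_2): k1 = f(x_n, state_n); k2 = f(x_n + h, state_n + h·k1); state_{n+1} = state_n + (h/2)·(k1 + k2).
0.000000: (-0.300000, -1.800000)
  k1 = (-1.800000, 0.405000)
  predictor → (-0.750000, -1.698750)
  k2 = (-1.698750, 1.012500)
  → (-0.737344, -1.622812)
(x_1(0.25), x_2(0.25)) ≈ (-0.7373, -1.6228)

-0.7373, -1.6228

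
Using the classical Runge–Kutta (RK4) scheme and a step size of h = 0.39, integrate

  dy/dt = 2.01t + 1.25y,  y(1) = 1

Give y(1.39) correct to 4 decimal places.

2.8185

RK4: k1 = f(t_n, y_n); k2 = f(t_n + h/2, y_n + (h/2)·k1); k3 = f(t_n + h/2, y_n + (h/2)·k2); k4 = f(t_n + h, y_n + h·k3); y_{n+1} = y_n + (h/6)·(k1 + 2k2 + 2k3 + k4).
t=1.000000, y=1.000000:
  k1 = f(1.000000, 1.000000) = 3.260000
  k2 = f(1.195000, 1.635700) = 4.446575
  k3 = f(1.195000, 1.867082) = 4.735803
  k4 = f(1.390000, 2.846963) = 6.352604
  y ← 1.000000 + (0.39/6)·(k1 + 2k2 + 2k3 + k4) = 2.818528
y(1.39) ≈ 2.8185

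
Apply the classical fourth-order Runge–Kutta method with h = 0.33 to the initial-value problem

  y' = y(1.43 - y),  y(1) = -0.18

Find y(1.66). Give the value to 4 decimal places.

-0.5759

RK4: k1 = f(s_n, y_n); k2 = f(s_n + h/2, y_n + (h/2)·k1); k3 = f(s_n + h/2, y_n + (h/2)·k2); k4 = f(s_n + h, y_n + h·k3); y_{n+1} = y_n + (h/6)·(k1 + 2k2 + 2k3 + k4).
s=1.000000, y=-0.180000:
  k1 = f(1.000000, -0.180000) = -0.289800
  k2 = f(1.165000, -0.227817) = -0.377679
  k3 = f(1.165000, -0.242317) = -0.405231
  k4 = f(1.330000, -0.313726) = -0.547053
  y ← -0.180000 + (0.33/6)·(k1 + 2k2 + 2k3 + k4) = -0.312147
s=1.330000, y=-0.312147:
  k1 = f(1.330000, -0.312147) = -0.543806
  k2 = f(1.495000, -0.401875) = -0.736185
  k3 = f(1.495000, -0.433617) = -0.808097
  k4 = f(1.660000, -0.578819) = -1.162743
  y ← -0.312147 + (0.33/6)·(k1 + 2k2 + 2k3 + k4) = -0.575878
y(1.66) ≈ -0.5759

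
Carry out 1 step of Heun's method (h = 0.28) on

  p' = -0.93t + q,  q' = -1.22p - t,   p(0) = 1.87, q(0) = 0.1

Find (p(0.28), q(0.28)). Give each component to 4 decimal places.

Heun on (p,q): k1 = f(t_n, state_n); k2 = f(t_n + h, state_n + h·k1); state_{n+1} = state_n + (h/2)·(k1 + k2).
0.000000: (1.870000, 0.100000)
  k1 = (0.100000, -2.281400)
  predictor → (1.898000, -0.538792)
  k2 = (-0.799192, -2.595560)
  → (1.772113, -0.582774)
(p(0.28), q(0.28)) ≈ (1.7721, -0.5828)

1.7721, -0.5828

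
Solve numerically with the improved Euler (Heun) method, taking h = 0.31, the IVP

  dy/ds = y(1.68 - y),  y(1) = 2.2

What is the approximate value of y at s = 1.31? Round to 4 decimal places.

Heun: k1 = f(s_n, y_n); k2 = f(s_n + h, y_n + h·k1); y_{n+1} = y_n + (h/2)·(k1 + k2).
s=1.000000, y=2.200000:
  k1 = f(1.000000, 2.200000) = -1.144000
  k2 = f(1.310000, 1.845360) = -0.305149
  y ← 2.200000 + (0.31/2)·(-1.144000 + (-0.305149)) = 1.975382
y(1.31) ≈ 1.9754

1.9754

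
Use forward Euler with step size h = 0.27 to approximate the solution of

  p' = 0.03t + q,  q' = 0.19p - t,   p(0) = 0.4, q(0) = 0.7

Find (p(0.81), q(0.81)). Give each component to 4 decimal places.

0.9731, 0.5723

Euler on (p,q): p_{n+1} = p_n + h·p', q_{n+1} = q_n + h·q'.
0.000000: (0.400000, 0.700000); f=(0.700000, 0.076000) → (0.589000, 0.720520)
0.270000: (0.589000, 0.720520); f=(0.728620, -0.158090) → (0.785727, 0.677836)
0.540000: (0.785727, 0.677836); f=(0.694036, -0.390712) → (0.973117, 0.572344)
(p(0.81), q(0.81)) ≈ (0.9731, 0.5723)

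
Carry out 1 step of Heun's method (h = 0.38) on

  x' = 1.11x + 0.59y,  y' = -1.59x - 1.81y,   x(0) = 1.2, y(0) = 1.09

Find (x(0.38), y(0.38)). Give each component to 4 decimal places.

Heun on (x,y): k1 = f(s_n, state_n); k2 = f(s_n + h, state_n + h·k1); state_{n+1} = state_n + (h/2)·(k1 + k2).
0.000000: (1.200000, 1.090000)
  k1 = (1.975100, -3.880900)
  predictor → (1.950538, -0.384742)
  k2 = (1.938099, -2.404972)
  → (1.943508, -0.104316)
(x(0.38), y(0.38)) ≈ (1.9435, -0.1043)

1.9435, -0.1043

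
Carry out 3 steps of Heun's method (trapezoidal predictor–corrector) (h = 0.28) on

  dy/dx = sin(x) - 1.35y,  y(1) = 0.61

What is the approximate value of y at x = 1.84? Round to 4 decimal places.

Heun: k1 = f(x_n, y_n); k2 = f(x_n + h, y_n + h·k1); y_{n+1} = y_n + (h/2)·(k1 + k2).
x=1.000000, y=0.610000:
  k1 = f(1.000000, 0.610000) = 0.017971
  k2 = f(1.280000, 0.615032) = 0.127723
  y ← 0.610000 + (0.28/2)·(0.017971 + 0.127723) = 0.630397
x=1.280000, y=0.630397:
  k1 = f(1.280000, 0.630397) = 0.106980
  k2 = f(1.560000, 0.660351) = 0.108467
  y ← 0.630397 + (0.28/2)·(0.106980 + 0.108467) = 0.660560
x=1.560000, y=0.660560:
  k1 = f(1.560000, 0.660560) = 0.108186
  k2 = f(1.840000, 0.690852) = 0.031333
  y ← 0.660560 + (0.28/2)·(0.108186 + 0.031333) = 0.680092
y(1.84) ≈ 0.6801

0.6801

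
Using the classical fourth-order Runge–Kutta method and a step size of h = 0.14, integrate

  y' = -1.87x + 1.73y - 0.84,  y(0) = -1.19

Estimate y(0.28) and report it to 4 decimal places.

RK4: k1 = f(x_n, y_n); k2 = f(x_n + h/2, y_n + (h/2)·k1); k3 = f(x_n + h/2, y_n + (h/2)·k2); k4 = f(x_n + h, y_n + h·k3); y_{n+1} = y_n + (h/6)·(k1 + 2k2 + 2k3 + k4).
x=0.000000, y=-1.190000:
  k1 = f(0.000000, -1.190000) = -2.898700
  k2 = f(0.070000, -1.392909) = -3.380633
  k3 = f(0.070000, -1.426644) = -3.438995
  k4 = f(0.140000, -1.671459) = -3.993424
  y ← -1.190000 + (0.14/6)·(k1 + 2k2 + 2k3 + k4) = -1.669066
x=0.140000, y=-1.669066:
  k1 = f(0.140000, -1.669066) = -3.989283
  k2 = f(0.210000, -1.948315) = -4.603286
  k3 = f(0.210000, -1.991295) = -4.677641
  k4 = f(0.280000, -2.323935) = -5.384008
  y ← -1.669066 + (0.14/6)·(k1 + 2k2 + 2k3 + k4) = -2.320886
y(0.28) ≈ -2.3209

-2.3209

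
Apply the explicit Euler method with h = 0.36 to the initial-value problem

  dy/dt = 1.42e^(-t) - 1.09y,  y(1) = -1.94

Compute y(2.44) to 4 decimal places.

-0.0543

Euler: y_{n+1} = y_n + h·f(t_n, y_n).
t=1.000000, y=-1.940000: f=2.636989 → y ← -1.940000 + 0.36·2.636989 = -0.990684
t=1.360000, y=-0.990684: f=1.444304 → y ← -0.990684 + 0.36·1.444304 = -0.470735
t=1.720000, y=-0.470735: f=0.767375 → y ← -0.470735 + 0.36·0.767375 = -0.194480
t=2.080000, y=-0.194480: f=0.389384 → y ← -0.194480 + 0.36·0.389384 = -0.054302
y(2.44) ≈ -0.0543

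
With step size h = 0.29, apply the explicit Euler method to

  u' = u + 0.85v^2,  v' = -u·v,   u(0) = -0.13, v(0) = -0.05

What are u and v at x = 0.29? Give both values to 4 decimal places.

-0.1671, -0.0519

Euler on (u,v): u_{n+1} = u_n + h·u', v_{n+1} = v_n + h·v'.
0.000000: (-0.130000, -0.050000); f=(-0.127875, -0.006500) → (-0.167084, -0.051885)
(u(0.29), v(0.29)) ≈ (-0.1671, -0.0519)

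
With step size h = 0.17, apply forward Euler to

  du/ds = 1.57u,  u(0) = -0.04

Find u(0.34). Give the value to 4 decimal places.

-0.0642

Euler: u_{n+1} = u_n + h·f(s_n, u_n).
s=0.000000, u=-0.040000: f=-0.062800 → u ← -0.040000 + 0.17·(-0.062800) = -0.050676
s=0.170000, u=-0.050676: f=-0.079561 → u ← -0.050676 + 0.17·(-0.079561) = -0.064201
u(0.34) ≈ -0.0642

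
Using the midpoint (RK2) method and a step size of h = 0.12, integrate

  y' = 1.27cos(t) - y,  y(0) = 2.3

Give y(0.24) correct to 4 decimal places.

2.0781

Midpoint: k1 = f(t_n, y_n); k2 = f(t_n + h/2, y_n + (h/2)·k1); y_{n+1} = y_n + h·k2.
t=0.000000, y=2.300000:
  k1 = f(0.000000, 2.300000) = -1.030000
  k2 = f(0.060000, 2.238200) = -0.970485
  y ← 2.300000 + 0.12·(-0.970485) = 2.183542
t=0.120000, y=2.183542:
  k1 = f(0.120000, 2.183542) = -0.922675
  k2 = f(0.180000, 2.128181) = -0.878700
  y ← 2.183542 + 0.12·(-0.878700) = 2.078098
y(0.24) ≈ 2.0781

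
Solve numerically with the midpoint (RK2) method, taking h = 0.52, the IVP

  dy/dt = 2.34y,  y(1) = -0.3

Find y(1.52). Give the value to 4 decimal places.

-0.8871

Midpoint: k1 = f(t_n, y_n); k2 = f(t_n + h/2, y_n + (h/2)·k1); y_{n+1} = y_n + h·k2.
t=1.000000, y=-0.300000:
  k1 = f(1.000000, -0.300000) = -0.702000
  k2 = f(1.260000, -0.482520) = -1.129097
  y ← -0.300000 + 0.52·(-1.129097) = -0.887130
y(1.52) ≈ -0.8871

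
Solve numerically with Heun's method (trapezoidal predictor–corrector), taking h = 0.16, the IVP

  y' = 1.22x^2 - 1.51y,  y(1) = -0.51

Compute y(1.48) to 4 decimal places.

0.4334

Heun: k1 = f(x_n, y_n); k2 = f(x_n + h, y_n + h·k1); y_{n+1} = y_n + (h/2)·(k1 + k2).
x=1.000000, y=-0.510000:
  k1 = f(1.000000, -0.510000) = 1.990100
  k2 = f(1.160000, -0.191584) = 1.930924
  y ← -0.510000 + (0.16/2)·(1.990100 + 1.930924) = -0.196318
x=1.160000, y=-0.196318:
  k1 = f(1.160000, -0.196318) = 1.938072
  k2 = f(1.320000, 0.113773) = 1.953930
  y ← -0.196318 + (0.16/2)·(1.938072 + 1.953930) = 0.115042
x=1.320000, y=0.115042:
  k1 = f(1.320000, 0.115042) = 1.952014
  k2 = f(1.480000, 0.427364) = 2.026968
  y ← 0.115042 + (0.16/2)·(1.952014 + 2.026968) = 0.433361
y(1.48) ≈ 0.4334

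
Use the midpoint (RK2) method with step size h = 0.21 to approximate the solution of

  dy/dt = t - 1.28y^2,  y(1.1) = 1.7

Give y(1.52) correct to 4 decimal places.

1.2640

Midpoint: k1 = f(t_n, y_n); k2 = f(t_n + h/2, y_n + (h/2)·k1); y_{n+1} = y_n + h·k2.
t=1.100000, y=1.700000:
  k1 = f(1.100000, 1.700000) = -2.599200
  k2 = f(1.205000, 1.427084) = -1.401808
  y ← 1.700000 + 0.21·(-1.401808) = 1.405620
t=1.310000, y=1.405620:
  k1 = f(1.310000, 1.405620) = -1.218984
  k2 = f(1.415000, 1.277627) = -0.674383
  y ← 1.405620 + 0.21·(-0.674383) = 1.264000
y(1.52) ≈ 1.2640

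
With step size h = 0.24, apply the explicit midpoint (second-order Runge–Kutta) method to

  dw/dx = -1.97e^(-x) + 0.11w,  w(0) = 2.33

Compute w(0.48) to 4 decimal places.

Midpoint: k1 = f(x_n, w_n); k2 = f(x_n + h/2, w_n + (h/2)·k1); w_{n+1} = w_n + h·k2.
x=0.000000, w=2.330000:
  k1 = f(0.000000, 2.330000) = -1.713700
  k2 = f(0.120000, 2.124356) = -1.513554
  w ← 2.330000 + 0.24·(-1.513554) = 1.966747
x=0.240000, w=1.966747:
  k1 = f(0.240000, 1.966747) = -1.333315
  k2 = f(0.360000, 1.806749) = -1.175680
  w ← 1.966747 + 0.24·(-1.175680) = 1.684584
w(0.48) ≈ 1.6846

1.6846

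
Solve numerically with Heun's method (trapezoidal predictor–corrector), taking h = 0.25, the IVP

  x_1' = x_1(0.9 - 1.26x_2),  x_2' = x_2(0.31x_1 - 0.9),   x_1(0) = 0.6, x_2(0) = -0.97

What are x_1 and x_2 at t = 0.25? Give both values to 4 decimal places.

Heun on (x_1,x_2): k1 = f(t_n, state_n); k2 = f(t_n + h, state_n + h·k1); state_{n+1} = state_n + (h/2)·(k1 + k2).
0.000000: (0.600000, -0.970000)
  k1 = (1.273320, 0.692580)
  predictor → (0.918330, -0.796855)
  k2 = (1.748535, 0.490319)
  → (0.977732, -0.822138)
(x_1(0.25), x_2(0.25)) ≈ (0.9777, -0.8221)

0.9777, -0.8221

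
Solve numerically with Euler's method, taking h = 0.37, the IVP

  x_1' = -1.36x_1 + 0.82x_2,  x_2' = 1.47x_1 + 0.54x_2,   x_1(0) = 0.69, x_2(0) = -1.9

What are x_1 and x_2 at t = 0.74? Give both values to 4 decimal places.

Euler on (x_1,x_2): x_1_{n+1} = x_1_n + h·x_1', x_2_{n+1} = x_2_n + h·x_2'.
0.000000: (0.690000, -1.900000); f=(-2.496400, -0.011700) → (-0.233668, -1.904329)
0.370000: (-0.233668, -1.904329); f=(-1.243761, -1.371830) → (-0.693860, -2.411906)
(x_1(0.74), x_2(0.74)) ≈ (-0.6939, -2.4119)

-0.6939, -2.4119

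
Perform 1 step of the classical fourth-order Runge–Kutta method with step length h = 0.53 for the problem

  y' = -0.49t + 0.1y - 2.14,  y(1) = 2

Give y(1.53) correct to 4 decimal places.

0.6073

RK4: k1 = f(t_n, y_n); k2 = f(t_n + h/2, y_n + (h/2)·k1); k3 = f(t_n + h/2, y_n + (h/2)·k2); k4 = f(t_n + h, y_n + h·k3); y_{n+1} = y_n + (h/6)·(k1 + 2k2 + 2k3 + k4).
t=1.000000, y=2.000000:
  k1 = f(1.000000, 2.000000) = -2.430000
  k2 = f(1.265000, 1.356050) = -2.624245
  k3 = f(1.265000, 1.304575) = -2.629392
  k4 = f(1.530000, 0.606422) = -2.829058
  y ← 2.000000 + (0.53/6)·(k1 + 2k2 + 2k3 + k4) = 0.607307
y(1.53) ≈ 0.6073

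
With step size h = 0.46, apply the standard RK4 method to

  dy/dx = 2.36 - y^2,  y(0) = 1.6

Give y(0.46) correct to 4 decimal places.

RK4: k1 = f(x_n, y_n); k2 = f(x_n + h/2, y_n + (h/2)·k1); k3 = f(x_n + h/2, y_n + (h/2)·k2); k4 = f(x_n + h, y_n + h·k3); y_{n+1} = y_n + (h/6)·(k1 + 2k2 + 2k3 + k4).
x=0.000000, y=1.600000:
  k1 = f(0.000000, 1.600000) = -0.200000
  k2 = f(0.230000, 1.554000) = -0.054916
  k3 = f(0.230000, 1.587369) = -0.159741
  k4 = f(0.460000, 1.526519) = 0.029740
  y ← 1.600000 + (0.46/6)·(k1 + 2k2 + 2k3 + k4) = 1.554033
y(0.46) ≈ 1.5540

1.5540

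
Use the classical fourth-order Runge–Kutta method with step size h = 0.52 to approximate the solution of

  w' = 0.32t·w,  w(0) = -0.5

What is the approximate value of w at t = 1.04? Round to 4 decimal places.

-0.5945

RK4: k1 = f(t_n, w_n); k2 = f(t_n + h/2, w_n + (h/2)·k1); k3 = f(t_n + h/2, w_n + (h/2)·k2); k4 = f(t_n + h, w_n + h·k3); w_{n+1} = w_n + (h/6)·(k1 + 2k2 + 2k3 + k4).
t=0.000000, w=-0.500000:
  k1 = f(0.000000, -0.500000) = 0.000000
  k2 = f(0.260000, -0.500000) = -0.041600
  k3 = f(0.260000, -0.510816) = -0.042500
  k4 = f(0.520000, -0.522100) = -0.086877
  w ← -0.500000 + (0.52/6)·(k1 + 2k2 + 2k3 + k4) = -0.522107
t=0.520000, w=-0.522107:
  k1 = f(0.520000, -0.522107) = -0.086879
  k2 = f(0.780000, -0.544695) = -0.135956
  k3 = f(0.780000, -0.557455) = -0.139141
  k4 = f(1.040000, -0.594460) = -0.197836
  w ← -0.522107 + (0.52/6)·(k1 + 2k2 + 2k3 + k4) = -0.594465
w(1.04) ≈ -0.5945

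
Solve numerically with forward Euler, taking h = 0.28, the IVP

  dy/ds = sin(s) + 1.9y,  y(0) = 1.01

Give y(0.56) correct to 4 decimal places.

2.4479

Euler: y_{n+1} = y_n + h·f(s_n, y_n).
s=0.000000, y=1.010000: f=1.919000 → y ← 1.010000 + 0.28·1.919000 = 1.547320
s=0.280000, y=1.547320: f=3.216264 → y ← 1.547320 + 0.28·3.216264 = 2.447874
y(0.56) ≈ 2.4479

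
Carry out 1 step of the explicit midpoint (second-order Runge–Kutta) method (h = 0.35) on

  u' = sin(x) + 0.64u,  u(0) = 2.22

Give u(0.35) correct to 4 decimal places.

2.8339

Midpoint: k1 = f(x_n, u_n); k2 = f(x_n + h/2, u_n + (h/2)·k1); u_{n+1} = u_n + h·k2.
x=0.000000, u=2.220000:
  k1 = f(0.000000, 2.220000) = 1.420800
  k2 = f(0.175000, 2.468640) = 1.754038
  u ← 2.220000 + 0.35·1.754038 = 2.833913
u(0.35) ≈ 2.8339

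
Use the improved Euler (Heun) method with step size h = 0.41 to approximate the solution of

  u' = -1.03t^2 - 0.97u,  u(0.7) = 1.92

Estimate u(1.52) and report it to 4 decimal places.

0.0272

Heun: k1 = f(t_n, u_n); k2 = f(t_n + h, u_n + h·k1); u_{n+1} = u_n + (h/2)·(k1 + k2).
t=0.700000, u=1.920000:
  k1 = f(0.700000, 1.920000) = -2.367100
  k2 = f(1.110000, 0.949489) = -2.190067
  u ← 1.920000 + (0.41/2)·(-2.367100 + (-2.190067)) = 0.985781
t=1.110000, u=0.985781:
  k1 = f(1.110000, 0.985781) = -2.225270
  k2 = f(1.520000, 0.073420) = -2.450929
  u ← 0.985781 + (0.41/2)·(-2.225270 + (-2.450929)) = 0.027160
u(1.52) ≈ 0.0272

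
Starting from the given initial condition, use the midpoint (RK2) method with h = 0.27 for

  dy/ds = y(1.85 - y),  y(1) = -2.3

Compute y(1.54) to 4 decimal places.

Midpoint: k1 = f(s_n, y_n); k2 = f(s_n + h/2, y_n + (h/2)·k1); y_{n+1} = y_n + h·k2.
s=1.000000, y=-2.300000:
  k1 = f(1.000000, -2.300000) = -9.545000
  k2 = f(1.135000, -3.588575) = -19.516734
  y ← -2.300000 + 0.27·(-19.516734) = -7.569518
s=1.270000, y=-7.569518:
  k1 = f(1.270000, -7.569518) = -71.301215
  k2 = f(1.405000, -17.195182) = -327.485383
  y ← -7.569518 + 0.27·(-327.485383) = -95.990572
y(1.54) ≈ -95.9906

-95.9906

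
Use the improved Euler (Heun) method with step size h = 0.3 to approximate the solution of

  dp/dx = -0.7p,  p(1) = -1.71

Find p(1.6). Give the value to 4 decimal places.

-1.1276

Heun: k1 = f(x_n, p_n); k2 = f(x_n + h, p_n + h·k1); p_{n+1} = p_n + (h/2)·(k1 + k2).
x=1.000000, p=-1.710000:
  k1 = f(1.000000, -1.710000) = 1.197000
  k2 = f(1.300000, -1.350900) = 0.945630
  p ← -1.710000 + (0.3/2)·(1.197000 + 0.945630) = -1.388606
x=1.300000, p=-1.388606:
  k1 = f(1.300000, -1.388606) = 0.972024
  k2 = f(1.600000, -1.096998) = 0.767899
  p ← -1.388606 + (0.3/2)·(0.972024 + 0.767899) = -1.127617
p(1.6) ≈ -1.1276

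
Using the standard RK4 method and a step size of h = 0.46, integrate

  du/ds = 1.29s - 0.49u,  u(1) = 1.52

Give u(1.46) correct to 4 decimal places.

1.8713

RK4: k1 = f(s_n, u_n); k2 = f(s_n + h/2, u_n + (h/2)·k1); k3 = f(s_n + h/2, u_n + (h/2)·k2); k4 = f(s_n + h, u_n + h·k3); u_{n+1} = u_n + (h/6)·(k1 + 2k2 + 2k3 + k4).
s=1.000000, u=1.520000:
  k1 = f(1.000000, 1.520000) = 0.545200
  k2 = f(1.230000, 1.645396) = 0.780456
  k3 = f(1.230000, 1.699505) = 0.753943
  k4 = f(1.460000, 1.866814) = 0.968661
  u ← 1.520000 + (0.46/6)·(k1 + 2k2 + 2k3 + k4) = 1.871337
u(1.46) ≈ 1.8713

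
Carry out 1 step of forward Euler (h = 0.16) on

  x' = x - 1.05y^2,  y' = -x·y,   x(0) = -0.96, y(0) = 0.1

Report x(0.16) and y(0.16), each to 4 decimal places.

Euler on (x,y): x_{n+1} = x_n + h·x', y_{n+1} = y_n + h·y'.
0.000000: (-0.960000, 0.100000); f=(-0.970500, 0.096000) → (-1.115280, 0.115360)
(x(0.16), y(0.16)) ≈ (-1.1153, 0.1154)

-1.1153, 0.1154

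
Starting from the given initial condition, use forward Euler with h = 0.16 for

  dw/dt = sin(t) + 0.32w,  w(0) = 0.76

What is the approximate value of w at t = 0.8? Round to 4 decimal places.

Euler: w_{n+1} = w_n + h·f(t_n, w_n).
t=0.000000, w=0.760000: f=0.243200 → w ← 0.760000 + 0.16·0.243200 = 0.798912
t=0.160000, w=0.798912: f=0.414970 → w ← 0.798912 + 0.16·0.414970 = 0.865307
t=0.320000, w=0.865307: f=0.591465 → w ← 0.865307 + 0.16·0.591465 = 0.959942
t=0.480000, w=0.959942: f=0.768960 → w ← 0.959942 + 0.16·0.768960 = 1.082975
t=0.640000, w=1.082975: f=0.943748 → w ← 1.082975 + 0.16·0.943748 = 1.233975
w(0.8) ≈ 1.2340

1.2340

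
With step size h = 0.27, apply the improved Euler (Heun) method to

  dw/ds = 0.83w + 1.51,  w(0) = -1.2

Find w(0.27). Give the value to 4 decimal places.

-1.0457

Heun: k1 = f(s_n, w_n); k2 = f(s_n + h, w_n + h·k1); w_{n+1} = w_n + (h/2)·(k1 + k2).
s=0.000000, w=-1.200000:
  k1 = f(0.000000, -1.200000) = 0.514000
  k2 = f(0.270000, -1.061220) = 0.629187
  w ← -1.200000 + (0.27/2)·(0.514000 + 0.629187) = -1.045670
w(0.27) ≈ -1.0457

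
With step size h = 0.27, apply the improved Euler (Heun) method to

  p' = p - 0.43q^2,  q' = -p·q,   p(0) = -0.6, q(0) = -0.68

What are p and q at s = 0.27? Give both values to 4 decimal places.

-0.8542, -0.8221

Heun on (p,q): k1 = f(s_n, state_n); k2 = f(s_n + h, state_n + h·k1); state_{n+1} = state_n + (h/2)·(k1 + k2).
0.000000: (-0.600000, -0.680000)
  k1 = (-0.798832, -0.408000)
  predictor → (-0.815685, -0.790160)
  k2 = (-1.084156, -0.644521)
  → (-0.854203, -0.822090)
(p(0.27), q(0.27)) ≈ (-0.8542, -0.8221)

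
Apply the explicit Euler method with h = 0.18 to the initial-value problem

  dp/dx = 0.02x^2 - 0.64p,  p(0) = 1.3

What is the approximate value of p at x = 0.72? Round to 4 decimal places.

Euler: p_{n+1} = p_n + h·f(x_n, p_n).
x=0.000000, p=1.300000: f=-0.832000 → p ← 1.300000 + 0.18·(-0.832000) = 1.150240
x=0.180000, p=1.150240: f=-0.735506 → p ← 1.150240 + 0.18·(-0.735506) = 1.017849
x=0.360000, p=1.017849: f=-0.648831 → p ← 1.017849 + 0.18·(-0.648831) = 0.901059
x=0.540000, p=0.901059: f=-0.570846 → p ← 0.901059 + 0.18·(-0.570846) = 0.798307
p(0.72) ≈ 0.7983

0.7983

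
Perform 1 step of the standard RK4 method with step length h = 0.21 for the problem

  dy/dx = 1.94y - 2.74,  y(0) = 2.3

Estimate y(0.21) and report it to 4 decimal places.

RK4: k1 = f(x_n, y_n); k2 = f(x_n + h/2, y_n + (h/2)·k1); k3 = f(x_n + h/2, y_n + (h/2)·k2); k4 = f(x_n + h, y_n + h·k3); y_{n+1} = y_n + (h/6)·(k1 + 2k2 + 2k3 + k4).
x=0.000000, y=2.300000:
  k1 = f(0.000000, 2.300000) = 1.722000
  k2 = f(0.105000, 2.480810) = 2.072771
  k3 = f(0.105000, 2.517641) = 2.144224
  k4 = f(0.210000, 2.750287) = 2.595557
  y ← 2.300000 + (0.21/6)·(k1 + 2k2 + 2k3 + k4) = 2.746304
y(0.21) ≈ 2.7463

2.7463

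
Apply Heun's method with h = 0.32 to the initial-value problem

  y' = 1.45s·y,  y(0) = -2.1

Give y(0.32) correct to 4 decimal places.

Heun: k1 = f(s_n, y_n); k2 = f(s_n + h, y_n + h·k1); y_{n+1} = y_n + (h/2)·(k1 + k2).
s=0.000000, y=-2.100000:
  k1 = f(0.000000, -2.100000) = 0.000000
  k2 = f(0.320000, -2.100000) = -0.974400
  y ← -2.100000 + (0.32/2)·(0.000000 + (-0.974400)) = -2.255904
y(0.32) ≈ -2.2559

-2.2559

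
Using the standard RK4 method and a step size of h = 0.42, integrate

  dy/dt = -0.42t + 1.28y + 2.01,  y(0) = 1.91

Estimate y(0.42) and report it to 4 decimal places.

RK4: k1 = f(t_n, y_n); k2 = f(t_n + h/2, y_n + (h/2)·k1); k3 = f(t_n + h/2, y_n + (h/2)·k2); k4 = f(t_n + h, y_n + h·k3); y_{n+1} = y_n + (h/6)·(k1 + 2k2 + 2k3 + k4).
t=0.000000, y=1.910000:
  k1 = f(0.000000, 1.910000) = 4.454800
  k2 = f(0.210000, 2.845508) = 5.564050
  k3 = f(0.210000, 3.078451) = 5.862217
  k4 = f(0.420000, 4.372131) = 7.429928
  y ← 1.910000 + (0.42/6)·(k1 + 2k2 + 2k3 + k4) = 4.341608
y(0.42) ≈ 4.3416

4.3416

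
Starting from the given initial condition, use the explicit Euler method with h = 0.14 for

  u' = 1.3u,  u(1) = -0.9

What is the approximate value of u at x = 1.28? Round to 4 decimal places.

-1.2574

Euler: u_{n+1} = u_n + h·f(x_n, u_n).
x=1.000000, u=-0.900000: f=-1.170000 → u ← -0.900000 + 0.14·(-1.170000) = -1.063800
x=1.140000, u=-1.063800: f=-1.382940 → u ← -1.063800 + 0.14·(-1.382940) = -1.257412
u(1.28) ≈ -1.2574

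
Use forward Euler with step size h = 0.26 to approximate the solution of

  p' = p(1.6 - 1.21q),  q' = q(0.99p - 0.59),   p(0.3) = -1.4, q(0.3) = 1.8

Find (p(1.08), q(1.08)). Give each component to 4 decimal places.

Euler on (p,q): p_{n+1} = p_n + h·p', q_{n+1} = q_n + h·q'.
0.300000: (-1.400000, 1.800000); f=(0.809200, -3.556800) → (-1.189608, 0.875232)
0.560000: (-1.189608, 0.875232); f=(-0.643541, -1.547158) → (-1.356929, 0.472971)
0.820000: (-1.356929, 0.472971); f=(-1.394523, -0.914423) → (-1.719505, 0.235221)
(p(1.08), q(1.08)) ≈ (-1.7195, 0.2352)

-1.7195, 0.2352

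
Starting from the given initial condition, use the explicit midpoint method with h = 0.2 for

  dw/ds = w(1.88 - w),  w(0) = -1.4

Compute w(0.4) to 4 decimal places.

-7.6811

Midpoint: k1 = f(s_n, w_n); k2 = f(s_n + h/2, w_n + (h/2)·k1); w_{n+1} = w_n + h·k2.
s=0.000000, w=-1.400000:
  k1 = f(0.000000, -1.400000) = -4.592000
  k2 = f(0.100000, -1.859200) = -6.951921
  w ← -1.400000 + 0.2·(-6.951921) = -2.790384
s=0.200000, w=-2.790384:
  k1 = f(0.200000, -2.790384) = -13.032166
  k2 = f(0.300000, -4.093601) = -24.453536
  w ← -2.790384 + 0.2·(-24.453536) = -7.681091
w(0.4) ≈ -7.6811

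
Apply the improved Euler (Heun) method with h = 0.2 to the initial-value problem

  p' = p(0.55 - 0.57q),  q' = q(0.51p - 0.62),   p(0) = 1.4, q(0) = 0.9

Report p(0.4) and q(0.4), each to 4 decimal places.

Heun on (p,q): k1 = f(s_n, state_n); k2 = f(s_n + h, state_n + h·k1); state_{n+1} = state_n + (h/2)·(k1 + k2).
0.000000: (1.400000, 0.900000)
  k1 = (0.051800, 0.084600)
  predictor → (1.410360, 0.916920)
  k2 = (0.038581, 0.091035)
  → (1.409038, 0.917564)
0.200000: (1.409038, 0.917564)
  k1 = (0.038028, 0.090480)
  predictor → (1.416644, 0.935660)
  k2 = (0.023621, 0.095894)
  → (1.415203, 0.936201)
(p(0.4), q(0.4)) ≈ (1.4152, 0.9362)

1.4152, 0.9362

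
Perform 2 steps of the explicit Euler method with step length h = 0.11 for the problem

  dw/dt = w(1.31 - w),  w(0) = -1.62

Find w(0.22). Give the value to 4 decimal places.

-2.9556

Euler: w_{n+1} = w_n + h·f(t_n, w_n).
t=0.000000, w=-1.620000: f=-4.746600 → w ← -1.620000 + 0.11·(-4.746600) = -2.142126
t=0.110000, w=-2.142126: f=-7.394889 → w ← -2.142126 + 0.11·(-7.394889) = -2.955564
w(0.22) ≈ -2.9556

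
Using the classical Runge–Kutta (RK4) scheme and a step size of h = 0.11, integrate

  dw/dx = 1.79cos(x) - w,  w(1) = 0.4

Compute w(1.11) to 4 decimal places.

0.4501

RK4: k1 = f(x_n, w_n); k2 = f(x_n + h/2, w_n + (h/2)·k1); k3 = f(x_n + h/2, w_n + (h/2)·k2); k4 = f(x_n + h, w_n + h·k3); w_{n+1} = w_n + (h/6)·(k1 + 2k2 + 2k3 + k4).
x=1.000000, w=0.400000:
  k1 = f(1.000000, 0.400000) = 0.567141
  k2 = f(1.055000, 0.431193) = 0.451685
  k3 = f(1.055000, 0.424843) = 0.458035
  k4 = f(1.110000, 0.450384) = 0.345560
  w ← 0.400000 + (0.11/6)·(k1 + 2k2 + 2k3 + k4) = 0.450089
w(1.11) ≈ 0.4501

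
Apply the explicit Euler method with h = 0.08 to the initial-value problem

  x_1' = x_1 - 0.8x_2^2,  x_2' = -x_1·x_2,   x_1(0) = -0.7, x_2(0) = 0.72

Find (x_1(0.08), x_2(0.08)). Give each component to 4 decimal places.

Euler on (x_1,x_2): x_1_{n+1} = x_1_n + h·x_1', x_2_{n+1} = x_2_n + h·x_2'.
0.000000: (-0.700000, 0.720000); f=(-1.114720, 0.504000) → (-0.789178, 0.760320)
(x_1(0.08), x_2(0.08)) ≈ (-0.7892, 0.7603)

-0.7892, 0.7603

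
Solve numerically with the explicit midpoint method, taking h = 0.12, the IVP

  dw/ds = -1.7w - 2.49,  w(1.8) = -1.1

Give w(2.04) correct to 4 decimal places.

-1.2214

Midpoint: k1 = f(s_n, w_n); k2 = f(s_n + h/2, w_n + (h/2)·k1); w_{n+1} = w_n + h·k2.
s=1.800000, w=-1.100000:
  k1 = f(1.800000, -1.100000) = -0.620000
  k2 = f(1.860000, -1.137200) = -0.556760
  w ← -1.100000 + 0.12·(-0.556760) = -1.166811
s=1.920000, w=-1.166811:
  k1 = f(1.920000, -1.166811) = -0.506421
  k2 = f(1.980000, -1.197196) = -0.454766
  w ← -1.166811 + 0.12·(-0.454766) = -1.221383
w(2.04) ≈ -1.2214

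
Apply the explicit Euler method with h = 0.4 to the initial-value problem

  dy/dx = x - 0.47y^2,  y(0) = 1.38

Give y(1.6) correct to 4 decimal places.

1.3659

Euler: y_{n+1} = y_n + h·f(x_n, y_n).
x=0.000000, y=1.380000: f=-0.895068 → y ← 1.380000 + 0.4·(-0.895068) = 1.021973
x=0.400000, y=1.021973: f=-0.090881 → y ← 1.021973 + 0.4·(-0.090881) = 0.985620
x=0.800000, y=0.985620: f=0.343420 → y ← 0.985620 + 0.4·0.343420 = 1.122988
x=1.200000, y=1.122988: f=0.607282 → y ← 1.122988 + 0.4·0.607282 = 1.365901
y(1.6) ≈ 1.3659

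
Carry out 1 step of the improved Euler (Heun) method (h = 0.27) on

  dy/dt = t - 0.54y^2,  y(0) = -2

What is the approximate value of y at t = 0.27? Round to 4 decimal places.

Heun: k1 = f(t_n, y_n); k2 = f(t_n + h, y_n + h·k1); y_{n+1} = y_n + (h/2)·(k1 + k2).
t=0.000000, y=-2.000000:
  k1 = f(0.000000, -2.000000) = -2.160000
  k2 = f(0.270000, -2.583200) = -3.333378
  y ← -2.000000 + (0.27/2)·(-2.160000 + (-3.333378)) = -2.741606
y(0.27) ≈ -2.7416

-2.7416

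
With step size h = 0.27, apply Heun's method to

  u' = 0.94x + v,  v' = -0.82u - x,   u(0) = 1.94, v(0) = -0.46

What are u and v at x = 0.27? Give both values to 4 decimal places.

1.7921, -0.9122

Heun on (u,v): k1 = f(x_n, state_n); k2 = f(x_n + h, state_n + h·k1); state_{n+1} = state_n + (h/2)·(k1 + k2).
0.000000: (1.940000, -0.460000)
  k1 = (-0.460000, -1.590800)
  predictor → (1.815800, -0.889516)
  k2 = (-0.635716, -1.758956)
  → (1.792078, -0.912217)
(u(0.27), v(0.27)) ≈ (1.7921, -0.9122)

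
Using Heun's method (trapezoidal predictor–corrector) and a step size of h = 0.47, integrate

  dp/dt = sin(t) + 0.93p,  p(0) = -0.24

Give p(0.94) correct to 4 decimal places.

-0.0579

Heun: k1 = f(t_n, p_n); k2 = f(t_n + h, p_n + h·k1); p_{n+1} = p_n + (h/2)·(k1 + k2).
t=0.000000, p=-0.240000:
  k1 = f(0.000000, -0.240000) = -0.223200
  k2 = f(0.470000, -0.344904) = 0.132126
  p ← -0.240000 + (0.47/2)·(-0.223200 + 0.132126) = -0.261402
t=0.470000, p=-0.261402:
  k1 = f(0.470000, -0.261402) = 0.209782
  k2 = f(0.940000, -0.162805) = 0.656149
  p ← -0.261402 + (0.47/2)·(0.209782 + 0.656149) = -0.057909
p(0.94) ≈ -0.0579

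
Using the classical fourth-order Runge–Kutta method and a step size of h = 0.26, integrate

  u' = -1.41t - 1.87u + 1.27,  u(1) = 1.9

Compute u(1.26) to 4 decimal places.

RK4: k1 = f(t_n, u_n); k2 = f(t_n + h/2, u_n + (h/2)·k1); k3 = f(t_n + h/2, u_n + (h/2)·k2); k4 = f(t_n + h, u_n + h·k3); u_{n+1} = u_n + (h/6)·(k1 + 2k2 + 2k3 + k4).
t=1.000000, u=1.900000:
  k1 = f(1.000000, 1.900000) = -3.693000
  k2 = f(1.130000, 1.419910) = -2.978532
  k3 = f(1.130000, 1.512791) = -3.152219
  k4 = f(1.260000, 1.080423) = -2.526991
  u ← 1.900000 + (0.26/6)·(k1 + 2k2 + 2k3 + k4) = 1.099135
u(1.26) ≈ 1.0991

1.0991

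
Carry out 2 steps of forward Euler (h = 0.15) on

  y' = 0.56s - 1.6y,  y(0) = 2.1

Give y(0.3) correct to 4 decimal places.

1.2256

Euler: y_{n+1} = y_n + h·f(s_n, y_n).
s=0.000000, y=2.100000: f=-3.360000 → y ← 2.100000 + 0.15·(-3.360000) = 1.596000
s=0.150000, y=1.596000: f=-2.469600 → y ← 1.596000 + 0.15·(-2.469600) = 1.225560
y(0.3) ≈ 1.2256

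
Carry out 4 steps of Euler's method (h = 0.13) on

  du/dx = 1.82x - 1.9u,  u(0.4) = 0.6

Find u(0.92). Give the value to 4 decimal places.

0.6089

Euler: u_{n+1} = u_n + h·f(x_n, u_n).
x=0.400000, u=0.600000: f=-0.412000 → u ← 0.600000 + 0.13·(-0.412000) = 0.546440
x=0.530000, u=0.546440: f=-0.073636 → u ← 0.546440 + 0.13·(-0.073636) = 0.536867
x=0.660000, u=0.536867: f=0.181152 → u ← 0.536867 + 0.13·0.181152 = 0.560417
x=0.790000, u=0.560417: f=0.373008 → u ← 0.560417 + 0.13·0.373008 = 0.608908
u(0.92) ≈ 0.6089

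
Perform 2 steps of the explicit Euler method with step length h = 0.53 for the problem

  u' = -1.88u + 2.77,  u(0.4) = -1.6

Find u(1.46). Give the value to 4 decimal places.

Euler: u_{n+1} = u_n + h·f(t_n, u_n).
t=0.400000, u=-1.600000: f=5.778000 → u ← -1.600000 + 0.53·5.778000 = 1.462340
t=0.930000, u=1.462340: f=0.020801 → u ← 1.462340 + 0.53·0.020801 = 1.473364
u(1.46) ≈ 1.4734

1.4734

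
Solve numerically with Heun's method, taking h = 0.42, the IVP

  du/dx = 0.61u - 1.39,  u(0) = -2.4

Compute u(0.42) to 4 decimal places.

-3.7522

Heun: k1 = f(x_n, u_n); k2 = f(x_n + h, u_n + h·k1); u_{n+1} = u_n + (h/2)·(k1 + k2).
x=0.000000, u=-2.400000:
  k1 = f(0.000000, -2.400000) = -2.854000
  k2 = f(0.420000, -3.598680) = -3.585195
  u ← -2.400000 + (0.42/2)·(-2.854000 + (-3.585195)) = -3.752231
u(0.42) ≈ -3.7522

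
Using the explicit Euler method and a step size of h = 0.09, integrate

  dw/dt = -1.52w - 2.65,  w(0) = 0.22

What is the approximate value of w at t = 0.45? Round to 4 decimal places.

-0.8025

Euler: w_{n+1} = w_n + h·f(t_n, w_n).
t=0.000000, w=0.220000: f=-2.984400 → w ← 0.220000 + 0.09·(-2.984400) = -0.048596
t=0.090000, w=-0.048596: f=-2.576134 → w ← -0.048596 + 0.09·(-2.576134) = -0.280448
t=0.180000, w=-0.280448: f=-2.223719 → w ← -0.280448 + 0.09·(-2.223719) = -0.480583
t=0.270000, w=-0.480583: f=-1.919514 → w ← -0.480583 + 0.09·(-1.919514) = -0.653339
t=0.360000, w=-0.653339: f=-1.656925 → w ← -0.653339 + 0.09·(-1.656925) = -0.802462
w(0.45) ≈ -0.8025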